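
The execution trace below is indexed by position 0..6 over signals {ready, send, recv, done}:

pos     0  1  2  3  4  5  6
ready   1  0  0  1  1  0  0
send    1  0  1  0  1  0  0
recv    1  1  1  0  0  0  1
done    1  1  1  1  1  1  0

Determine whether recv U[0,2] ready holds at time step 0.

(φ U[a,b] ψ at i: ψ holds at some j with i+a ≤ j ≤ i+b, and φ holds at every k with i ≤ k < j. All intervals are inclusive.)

Yes

Need some j in [0,2] with ready, and recv at every k in [0,j-1].
  j=0: ready holds; no prefix to check → satisfied.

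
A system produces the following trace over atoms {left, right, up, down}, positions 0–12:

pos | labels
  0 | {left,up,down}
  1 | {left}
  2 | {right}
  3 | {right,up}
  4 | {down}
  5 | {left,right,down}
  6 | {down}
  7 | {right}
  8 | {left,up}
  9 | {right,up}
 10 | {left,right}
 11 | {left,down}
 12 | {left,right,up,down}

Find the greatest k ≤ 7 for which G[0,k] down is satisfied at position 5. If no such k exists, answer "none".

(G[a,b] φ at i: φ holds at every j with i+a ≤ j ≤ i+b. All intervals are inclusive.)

down must hold from j=5 onward; find where it first fails.
  j=5: holds
  j=6: holds
  j=7: fails
Holds on [5,6], so largest k = 1.

1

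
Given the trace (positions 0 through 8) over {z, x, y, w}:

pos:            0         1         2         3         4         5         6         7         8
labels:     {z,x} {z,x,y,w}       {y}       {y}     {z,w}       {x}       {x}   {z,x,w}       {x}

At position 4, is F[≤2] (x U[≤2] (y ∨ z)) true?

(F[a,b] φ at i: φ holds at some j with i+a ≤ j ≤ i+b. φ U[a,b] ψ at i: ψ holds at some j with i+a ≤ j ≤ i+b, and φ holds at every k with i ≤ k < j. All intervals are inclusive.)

Check (x U[≤2] (y ∨ z)) at each j in [4,6]:
  j=4: holds
  j=5: holds
  j=6: holds
Found at j=4 → formula holds.

Holds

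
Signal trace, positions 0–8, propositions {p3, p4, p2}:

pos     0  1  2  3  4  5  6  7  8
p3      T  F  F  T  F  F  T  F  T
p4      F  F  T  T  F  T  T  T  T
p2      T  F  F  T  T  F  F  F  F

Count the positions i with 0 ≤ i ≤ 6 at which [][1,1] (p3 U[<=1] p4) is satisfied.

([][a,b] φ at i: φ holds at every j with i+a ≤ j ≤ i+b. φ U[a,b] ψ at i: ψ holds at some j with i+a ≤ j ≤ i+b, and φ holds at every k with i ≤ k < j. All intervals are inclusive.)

5

Evaluate at each i in [0,6]:
  i=0: ✗ (fails at j=1)
  i=1: ✓ (all of [2,2])
  i=2: ✓ (all of [3,3])
  i=3: ✗ (fails at j=4)
  i=4: ✓ (all of [5,5])
  i=5: ✓ (all of [6,6])
  i=6: ✓ (all of [7,7])
Positions where it holds: {1, 2, 4, 5, 6} → 5.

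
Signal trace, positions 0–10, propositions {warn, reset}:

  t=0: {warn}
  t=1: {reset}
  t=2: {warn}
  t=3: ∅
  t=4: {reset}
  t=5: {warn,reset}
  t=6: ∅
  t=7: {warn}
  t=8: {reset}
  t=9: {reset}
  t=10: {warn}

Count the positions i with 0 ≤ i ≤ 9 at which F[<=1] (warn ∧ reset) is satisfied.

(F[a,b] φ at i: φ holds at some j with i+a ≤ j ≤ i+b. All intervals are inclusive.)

2

Evaluate at each i in [0,9]:
  i=0: ✗ (none in [0,1])
  i=1: ✗ (none in [1,2])
  i=2: ✗ (none in [2,3])
  i=3: ✗ (none in [3,4])
  i=4: ✓ (witness j=5)
  i=5: ✓ (witness j=5)
  i=6: ✗ (none in [6,7])
  i=7: ✗ (none in [7,8])
  i=8: ✗ (none in [8,9])
  i=9: ✗ (none in [9,10])
Positions where it holds: {4, 5} → 2.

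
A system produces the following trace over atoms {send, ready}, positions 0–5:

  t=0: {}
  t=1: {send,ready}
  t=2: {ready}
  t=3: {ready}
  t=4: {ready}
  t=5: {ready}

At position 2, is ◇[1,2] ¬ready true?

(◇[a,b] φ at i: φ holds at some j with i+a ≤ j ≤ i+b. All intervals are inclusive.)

No

Check ¬ready at each j in [3,4]:
  j=3: false
  j=4: false
No position in the window satisfies it → formula fails.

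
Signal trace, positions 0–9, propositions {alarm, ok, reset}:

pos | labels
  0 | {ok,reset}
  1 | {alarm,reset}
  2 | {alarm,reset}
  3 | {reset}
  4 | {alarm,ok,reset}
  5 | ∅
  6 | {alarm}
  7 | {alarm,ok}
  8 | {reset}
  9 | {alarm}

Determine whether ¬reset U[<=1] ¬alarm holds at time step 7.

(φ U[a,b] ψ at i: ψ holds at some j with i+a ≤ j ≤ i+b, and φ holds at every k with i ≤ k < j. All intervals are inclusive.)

Need some j in [7,8] with ¬alarm, and ¬reset at every k in [7,j-1].
  j=7: ¬alarm false.
  j=8: ¬alarm holds; ¬reset holds at every k in [7,7] → satisfied.

True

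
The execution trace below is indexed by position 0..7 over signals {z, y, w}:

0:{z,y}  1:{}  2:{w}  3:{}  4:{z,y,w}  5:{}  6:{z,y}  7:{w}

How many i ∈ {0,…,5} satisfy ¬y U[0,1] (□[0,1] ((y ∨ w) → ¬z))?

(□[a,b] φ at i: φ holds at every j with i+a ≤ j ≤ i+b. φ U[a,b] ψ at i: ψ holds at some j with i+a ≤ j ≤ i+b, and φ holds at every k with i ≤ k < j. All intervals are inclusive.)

2

Evaluate at each i in [0,5]:
  i=0: ✗ (lhs fails at k=0 before rhs at j=1)
  i=1: ✓ (rhs at j=1)
  i=2: ✓ (rhs at j=2)
  i=3: ✗ (no rhs in [3,4])
  i=4: ✗ (no rhs in [4,5])
  i=5: ✗ (no rhs in [5,6])
Positions where it holds: {1, 2} → 2.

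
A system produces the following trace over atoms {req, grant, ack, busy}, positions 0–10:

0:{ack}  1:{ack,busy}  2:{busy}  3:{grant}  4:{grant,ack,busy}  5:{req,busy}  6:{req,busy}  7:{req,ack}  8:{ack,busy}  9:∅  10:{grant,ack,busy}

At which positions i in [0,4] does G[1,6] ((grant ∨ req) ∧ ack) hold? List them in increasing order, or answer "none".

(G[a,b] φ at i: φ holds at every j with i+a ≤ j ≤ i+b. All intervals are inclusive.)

none

Evaluate at each i in [0,4]:
  i=0: ✗ (fails at j=1)
  i=1: ✗ (fails at j=2)
  i=2: ✗ (fails at j=3)
  i=3: ✗ (fails at j=5)
  i=4: ✗ (fails at j=5)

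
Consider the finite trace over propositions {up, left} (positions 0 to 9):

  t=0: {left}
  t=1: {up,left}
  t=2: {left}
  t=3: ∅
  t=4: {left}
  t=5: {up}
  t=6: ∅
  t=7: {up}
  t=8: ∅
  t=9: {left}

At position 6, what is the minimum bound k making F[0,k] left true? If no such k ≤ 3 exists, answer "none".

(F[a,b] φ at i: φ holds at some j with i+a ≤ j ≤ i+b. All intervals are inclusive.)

Scan j = 6,7,… for left:
  j=6: fails
  j=7: fails
  j=8: fails
  j=9: holds
First hit at j=9, so smallest k = 9-6 = 3.

3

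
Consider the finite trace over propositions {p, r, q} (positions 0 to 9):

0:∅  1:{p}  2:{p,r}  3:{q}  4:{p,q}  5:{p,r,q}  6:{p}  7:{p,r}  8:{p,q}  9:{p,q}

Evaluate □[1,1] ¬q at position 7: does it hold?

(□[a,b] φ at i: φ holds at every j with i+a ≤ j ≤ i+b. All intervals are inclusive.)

No

Check ¬q at every j in [8,8]:
  j=8: false
Fails at j=8 → formula fails.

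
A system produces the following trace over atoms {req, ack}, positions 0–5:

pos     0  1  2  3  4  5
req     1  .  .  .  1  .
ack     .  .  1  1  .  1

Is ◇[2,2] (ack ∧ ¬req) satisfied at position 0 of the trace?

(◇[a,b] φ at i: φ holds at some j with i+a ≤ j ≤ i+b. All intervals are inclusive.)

Yes

Check (ack ∧ ¬req) at each j in [2,2]:
  j=2: true
Found at j=2 → formula holds.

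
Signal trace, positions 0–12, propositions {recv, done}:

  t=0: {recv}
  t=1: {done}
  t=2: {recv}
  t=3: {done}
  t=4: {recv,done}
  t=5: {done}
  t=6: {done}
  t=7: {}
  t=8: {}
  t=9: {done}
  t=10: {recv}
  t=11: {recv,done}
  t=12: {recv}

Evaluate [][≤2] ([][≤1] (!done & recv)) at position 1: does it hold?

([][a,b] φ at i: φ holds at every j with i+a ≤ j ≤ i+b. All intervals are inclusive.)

Check [][≤1] (!done & recv) at every j in [1,3]:
  j=1: fails at 1
  j=2: fails at 3
  j=3: fails at 3
Fails at j=1 → formula fails.

No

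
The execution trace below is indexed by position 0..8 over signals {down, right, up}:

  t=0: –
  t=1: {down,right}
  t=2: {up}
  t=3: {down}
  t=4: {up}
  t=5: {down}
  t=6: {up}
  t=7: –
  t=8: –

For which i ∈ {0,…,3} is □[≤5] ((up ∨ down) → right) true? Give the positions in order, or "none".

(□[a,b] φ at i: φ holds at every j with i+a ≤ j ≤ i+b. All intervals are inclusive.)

Evaluate at each i in [0,3]:
  i=0: ✗ (fails at j=2)
  i=1: ✗ (fails at j=2)
  i=2: ✗ (fails at j=2)
  i=3: ✗ (fails at j=3)

none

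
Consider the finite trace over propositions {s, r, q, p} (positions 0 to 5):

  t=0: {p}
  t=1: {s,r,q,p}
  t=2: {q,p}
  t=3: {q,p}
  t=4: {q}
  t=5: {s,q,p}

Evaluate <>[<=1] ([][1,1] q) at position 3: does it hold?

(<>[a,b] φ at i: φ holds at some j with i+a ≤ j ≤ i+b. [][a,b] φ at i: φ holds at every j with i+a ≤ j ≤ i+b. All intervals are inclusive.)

Yes

Check [][1,1] q at each j in [3,4]:
  j=3: holds on [4,4]
  j=4: holds on [5,5]
Found at j=3 → formula holds.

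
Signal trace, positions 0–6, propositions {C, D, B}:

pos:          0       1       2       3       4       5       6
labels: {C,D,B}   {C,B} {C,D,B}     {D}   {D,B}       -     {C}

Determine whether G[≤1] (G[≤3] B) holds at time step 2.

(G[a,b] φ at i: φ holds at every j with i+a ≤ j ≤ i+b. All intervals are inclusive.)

No

Check G[≤3] B at every j in [2,3]:
  j=2: fails at 3
  j=3: fails at 3
Fails at j=2 → formula fails.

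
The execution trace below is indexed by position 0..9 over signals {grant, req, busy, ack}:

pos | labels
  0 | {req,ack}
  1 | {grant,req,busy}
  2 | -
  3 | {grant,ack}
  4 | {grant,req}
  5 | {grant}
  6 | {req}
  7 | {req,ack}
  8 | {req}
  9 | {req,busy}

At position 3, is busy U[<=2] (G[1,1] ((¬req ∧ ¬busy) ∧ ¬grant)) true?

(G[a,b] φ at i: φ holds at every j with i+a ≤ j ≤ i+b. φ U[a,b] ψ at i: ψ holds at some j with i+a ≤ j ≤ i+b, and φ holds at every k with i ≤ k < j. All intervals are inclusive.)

Need some j in [3,5] with G[1,1] ((¬req ∧ ¬busy) ∧ ¬grant), and busy at every k in [3,j-1].
  j=3: G[1,1] ((¬req ∧ ¬busy) ∧ ¬grant) — fails at 4.
  j=4: G[1,1] ((¬req ∧ ¬busy) ∧ ¬grant) — fails at 5.
  j=5: G[1,1] ((¬req ∧ ¬busy) ∧ ¬grant) — fails at 6.
No j in the window works → until fails.

False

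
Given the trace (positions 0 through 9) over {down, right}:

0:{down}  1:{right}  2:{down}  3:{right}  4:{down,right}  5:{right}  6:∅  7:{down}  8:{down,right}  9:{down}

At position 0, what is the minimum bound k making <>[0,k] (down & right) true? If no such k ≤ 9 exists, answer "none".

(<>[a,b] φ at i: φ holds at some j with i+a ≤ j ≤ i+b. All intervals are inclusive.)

4

Scan j = 0,1,… for (down & right):
  j=0: fails
  j=1: fails
  j=2: fails
  j=3: fails
  j=4: holds
First hit at j=4, so smallest k = 4-0 = 4.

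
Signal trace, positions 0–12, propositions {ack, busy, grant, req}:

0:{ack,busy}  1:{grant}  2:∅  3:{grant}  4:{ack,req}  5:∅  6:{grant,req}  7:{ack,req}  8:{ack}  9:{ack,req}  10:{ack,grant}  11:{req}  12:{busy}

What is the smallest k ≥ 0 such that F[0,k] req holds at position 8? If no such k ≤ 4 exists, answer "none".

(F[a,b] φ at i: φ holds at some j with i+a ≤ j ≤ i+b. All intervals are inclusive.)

Scan j = 8,9,… for req:
  j=8: fails
  j=9: holds
First hit at j=9, so smallest k = 9-8 = 1.

1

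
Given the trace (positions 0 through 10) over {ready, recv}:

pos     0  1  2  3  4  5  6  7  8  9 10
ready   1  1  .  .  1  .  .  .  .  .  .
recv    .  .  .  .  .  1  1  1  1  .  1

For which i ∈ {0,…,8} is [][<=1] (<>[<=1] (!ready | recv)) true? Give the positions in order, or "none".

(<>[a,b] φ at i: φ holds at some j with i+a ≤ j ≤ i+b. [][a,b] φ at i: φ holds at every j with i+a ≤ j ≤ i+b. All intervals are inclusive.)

Evaluate at each i in [0,8]:
  i=0: ✗ (fails at j=0)
  i=1: ✓ (all of [1,2])
  i=2: ✓ (all of [2,3])
  i=3: ✓ (all of [3,4])
  i=4: ✓ (all of [4,5])
  i=5: ✓ (all of [5,6])
  i=6: ✓ (all of [6,7])
  i=7: ✓ (all of [7,8])
  i=8: ✓ (all of [8,9])

1, 2, 3, 4, 5, 6, 7, 8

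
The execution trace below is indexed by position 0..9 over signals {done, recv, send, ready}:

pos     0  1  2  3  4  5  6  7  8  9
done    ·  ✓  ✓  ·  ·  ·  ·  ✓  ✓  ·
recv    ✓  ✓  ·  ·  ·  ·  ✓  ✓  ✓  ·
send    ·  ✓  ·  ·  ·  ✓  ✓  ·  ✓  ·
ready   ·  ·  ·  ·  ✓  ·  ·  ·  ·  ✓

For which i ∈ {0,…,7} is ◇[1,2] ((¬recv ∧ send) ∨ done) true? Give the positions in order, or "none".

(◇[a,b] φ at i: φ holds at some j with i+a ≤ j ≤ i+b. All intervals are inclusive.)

0, 1, 3, 4, 5, 6, 7

Evaluate at each i in [0,7]:
  i=0: ✓ (witness j=1)
  i=1: ✓ (witness j=2)
  i=2: ✗ (none in [3,4])
  i=3: ✓ (witness j=5)
  i=4: ✓ (witness j=5)
  i=5: ✓ (witness j=7)
  i=6: ✓ (witness j=7)
  i=7: ✓ (witness j=8)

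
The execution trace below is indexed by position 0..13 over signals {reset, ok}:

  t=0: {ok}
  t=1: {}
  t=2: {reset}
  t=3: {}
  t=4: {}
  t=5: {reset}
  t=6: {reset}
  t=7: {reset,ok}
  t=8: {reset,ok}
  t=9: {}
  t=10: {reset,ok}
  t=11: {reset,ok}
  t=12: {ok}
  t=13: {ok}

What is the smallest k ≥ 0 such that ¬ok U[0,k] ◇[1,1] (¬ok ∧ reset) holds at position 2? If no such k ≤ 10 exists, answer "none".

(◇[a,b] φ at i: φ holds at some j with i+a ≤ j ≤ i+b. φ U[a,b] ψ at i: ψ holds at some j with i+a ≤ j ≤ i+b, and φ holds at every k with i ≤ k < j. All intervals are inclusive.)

2

Need earliest j ≥ 2 with ◇[1,1] (¬ok ∧ reset), and ¬ok at every k in [2,j-1].
  j=2: rhs fails.
  j=3: rhs fails.
  j=4: rhs holds; lhs holds on [2,3]. k = 2.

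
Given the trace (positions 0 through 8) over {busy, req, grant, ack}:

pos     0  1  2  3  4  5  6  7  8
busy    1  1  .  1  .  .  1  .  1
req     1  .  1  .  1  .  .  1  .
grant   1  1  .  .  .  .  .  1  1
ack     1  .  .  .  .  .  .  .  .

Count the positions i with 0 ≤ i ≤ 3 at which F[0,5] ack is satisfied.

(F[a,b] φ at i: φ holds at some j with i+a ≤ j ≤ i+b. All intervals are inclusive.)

Evaluate at each i in [0,3]:
  i=0: ✓ (witness j=0)
  i=1: ✗ (none in [1,6])
  i=2: ✗ (none in [2,7])
  i=3: ✗ (none in [3,8])
Positions where it holds: {0} → 1.

1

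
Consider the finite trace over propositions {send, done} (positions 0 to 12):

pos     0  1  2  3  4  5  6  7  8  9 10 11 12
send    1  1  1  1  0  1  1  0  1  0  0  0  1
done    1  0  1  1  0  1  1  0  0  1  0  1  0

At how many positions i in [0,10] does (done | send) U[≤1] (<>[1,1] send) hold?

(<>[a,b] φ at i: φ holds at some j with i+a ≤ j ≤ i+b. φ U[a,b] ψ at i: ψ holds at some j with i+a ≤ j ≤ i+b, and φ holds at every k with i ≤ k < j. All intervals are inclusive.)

Evaluate at each i in [0,10]:
  i=0: ✓ (rhs at j=0)
  i=1: ✓ (rhs at j=1)
  i=2: ✓ (rhs at j=2)
  i=3: ✓ (rhs at j=4; lhs holds on [3,3])
  i=4: ✓ (rhs at j=4)
  i=5: ✓ (rhs at j=5)
  i=6: ✓ (rhs at j=7; lhs holds on [6,6])
  i=7: ✓ (rhs at j=7)
  i=8: ✗ (no rhs in [8,9])
  i=9: ✗ (no rhs in [9,10])
  i=10: ✗ (lhs fails at k=10 before rhs at j=11)
Positions where it holds: {0, 1, 2, 3, 4, 5, 6, 7} → 8.

8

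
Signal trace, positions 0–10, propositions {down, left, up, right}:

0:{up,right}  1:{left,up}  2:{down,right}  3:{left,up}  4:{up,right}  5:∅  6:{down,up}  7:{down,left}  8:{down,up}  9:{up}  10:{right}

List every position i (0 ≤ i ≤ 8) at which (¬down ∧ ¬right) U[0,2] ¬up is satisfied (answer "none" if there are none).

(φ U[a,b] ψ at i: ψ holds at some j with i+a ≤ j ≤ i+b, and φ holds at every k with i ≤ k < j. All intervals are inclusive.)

1, 2, 5, 7

Evaluate at each i in [0,8]:
  i=0: ✗ (lhs fails at k=0 before rhs at j=2)
  i=1: ✓ (rhs at j=2; lhs holds on [1,1])
  i=2: ✓ (rhs at j=2)
  i=3: ✗ (lhs fails at k=4 before rhs at j=5)
  i=4: ✗ (lhs fails at k=4 before rhs at j=5)
  i=5: ✓ (rhs at j=5)
  i=6: ✗ (lhs fails at k=6 before rhs at j=7)
  i=7: ✓ (rhs at j=7)
  i=8: ✗ (lhs fails at k=8 before rhs at j=10)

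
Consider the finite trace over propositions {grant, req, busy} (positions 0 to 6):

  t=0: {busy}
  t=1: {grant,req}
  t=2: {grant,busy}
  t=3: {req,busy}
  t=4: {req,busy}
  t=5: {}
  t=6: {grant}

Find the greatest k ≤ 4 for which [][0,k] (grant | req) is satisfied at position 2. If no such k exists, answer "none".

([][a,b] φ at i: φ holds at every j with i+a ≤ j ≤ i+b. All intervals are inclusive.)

(grant | req) must hold from j=2 onward; find where it first fails.
  j=2: holds
  j=3: holds
  j=4: holds
  j=5: fails
Holds on [2,4], so largest k = 2.

2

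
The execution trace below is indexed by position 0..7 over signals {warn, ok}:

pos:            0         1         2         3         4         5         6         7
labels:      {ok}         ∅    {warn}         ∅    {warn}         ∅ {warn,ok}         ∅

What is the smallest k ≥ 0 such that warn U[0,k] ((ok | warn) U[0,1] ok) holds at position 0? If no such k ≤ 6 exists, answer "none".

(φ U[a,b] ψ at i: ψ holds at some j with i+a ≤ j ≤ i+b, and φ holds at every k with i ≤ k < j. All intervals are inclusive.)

0

Need earliest j ≥ 0 with ((ok | warn) U[0,1] ok), and warn at every k in [0,j-1].
  j=0: rhs holds (empty prefix). k = 0.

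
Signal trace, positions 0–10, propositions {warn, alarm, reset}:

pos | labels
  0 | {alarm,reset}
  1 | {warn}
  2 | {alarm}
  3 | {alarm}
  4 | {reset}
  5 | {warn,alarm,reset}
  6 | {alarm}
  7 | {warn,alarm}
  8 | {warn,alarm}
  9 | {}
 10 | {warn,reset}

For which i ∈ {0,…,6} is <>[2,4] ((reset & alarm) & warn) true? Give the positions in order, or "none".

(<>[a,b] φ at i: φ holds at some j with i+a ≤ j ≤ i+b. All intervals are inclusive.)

Evaluate at each i in [0,6]:
  i=0: ✗ (none in [2,4])
  i=1: ✓ (witness j=5)
  i=2: ✓ (witness j=5)
  i=3: ✓ (witness j=5)
  i=4: ✗ (none in [6,8])
  i=5: ✗ (none in [7,9])
  i=6: ✗ (none in [8,10])

1, 2, 3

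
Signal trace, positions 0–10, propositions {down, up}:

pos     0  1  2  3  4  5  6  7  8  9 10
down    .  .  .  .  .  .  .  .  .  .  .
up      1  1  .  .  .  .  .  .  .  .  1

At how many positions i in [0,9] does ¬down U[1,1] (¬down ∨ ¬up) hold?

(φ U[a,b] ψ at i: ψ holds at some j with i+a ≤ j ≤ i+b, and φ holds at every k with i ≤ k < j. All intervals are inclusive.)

10

Evaluate at each i in [0,9]:
  i=0: ✓ (rhs at j=1; lhs holds on [0,0])
  i=1: ✓ (rhs at j=2; lhs holds on [1,1])
  i=2: ✓ (rhs at j=3; lhs holds on [2,2])
  i=3: ✓ (rhs at j=4; lhs holds on [3,3])
  i=4: ✓ (rhs at j=5; lhs holds on [4,4])
  i=5: ✓ (rhs at j=6; lhs holds on [5,5])
  i=6: ✓ (rhs at j=7; lhs holds on [6,6])
  i=7: ✓ (rhs at j=8; lhs holds on [7,7])
  i=8: ✓ (rhs at j=9; lhs holds on [8,8])
  i=9: ✓ (rhs at j=10; lhs holds on [9,9])
Positions where it holds: {0, 1, 2, 3, 4, 5, 6, 7, 8, 9} → 10.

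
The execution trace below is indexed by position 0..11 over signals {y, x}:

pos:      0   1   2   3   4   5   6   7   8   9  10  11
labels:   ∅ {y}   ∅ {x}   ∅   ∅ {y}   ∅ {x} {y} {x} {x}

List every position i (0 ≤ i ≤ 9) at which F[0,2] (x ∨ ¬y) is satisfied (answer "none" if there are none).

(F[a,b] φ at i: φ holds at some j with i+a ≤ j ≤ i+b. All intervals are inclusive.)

0, 1, 2, 3, 4, 5, 6, 7, 8, 9

Evaluate at each i in [0,9]:
  i=0: ✓ (witness j=0)
  i=1: ✓ (witness j=2)
  i=2: ✓ (witness j=2)
  i=3: ✓ (witness j=3)
  i=4: ✓ (witness j=4)
  i=5: ✓ (witness j=5)
  i=6: ✓ (witness j=7)
  i=7: ✓ (witness j=7)
  i=8: ✓ (witness j=8)
  i=9: ✓ (witness j=10)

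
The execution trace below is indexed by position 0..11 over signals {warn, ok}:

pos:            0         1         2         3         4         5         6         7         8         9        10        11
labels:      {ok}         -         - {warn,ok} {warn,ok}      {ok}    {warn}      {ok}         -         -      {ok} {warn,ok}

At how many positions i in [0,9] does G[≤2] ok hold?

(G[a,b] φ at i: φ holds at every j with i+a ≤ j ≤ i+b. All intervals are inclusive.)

1

Evaluate at each i in [0,9]:
  i=0: ✗ (fails at j=1)
  i=1: ✗ (fails at j=1)
  i=2: ✗ (fails at j=2)
  i=3: ✓ (all of [3,5])
  i=4: ✗ (fails at j=6)
  i=5: ✗ (fails at j=6)
  i=6: ✗ (fails at j=6)
  i=7: ✗ (fails at j=8)
  i=8: ✗ (fails at j=8)
  i=9: ✗ (fails at j=9)
Positions where it holds: {3} → 1.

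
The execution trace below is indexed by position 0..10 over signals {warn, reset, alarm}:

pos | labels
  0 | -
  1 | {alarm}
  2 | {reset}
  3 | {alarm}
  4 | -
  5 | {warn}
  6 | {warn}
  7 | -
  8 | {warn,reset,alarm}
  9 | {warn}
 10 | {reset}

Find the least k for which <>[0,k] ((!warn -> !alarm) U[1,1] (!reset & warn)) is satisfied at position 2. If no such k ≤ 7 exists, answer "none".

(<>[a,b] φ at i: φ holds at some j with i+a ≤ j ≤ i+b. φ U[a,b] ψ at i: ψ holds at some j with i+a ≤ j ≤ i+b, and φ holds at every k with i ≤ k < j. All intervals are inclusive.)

2

Scan j = 2,3,… for ((!warn -> !alarm) U[1,1] (!reset & warn)):
  j=2: fails
  j=3: fails
  j=4: holds
First hit at j=4, so smallest k = 4-2 = 2.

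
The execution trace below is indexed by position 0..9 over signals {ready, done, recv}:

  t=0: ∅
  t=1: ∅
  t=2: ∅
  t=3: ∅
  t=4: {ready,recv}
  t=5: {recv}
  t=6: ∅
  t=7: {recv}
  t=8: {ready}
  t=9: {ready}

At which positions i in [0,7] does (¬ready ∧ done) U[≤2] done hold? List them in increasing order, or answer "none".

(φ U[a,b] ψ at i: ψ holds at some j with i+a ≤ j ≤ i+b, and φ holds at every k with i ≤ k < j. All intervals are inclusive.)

Evaluate at each i in [0,7]:
  i=0: ✗ (no rhs in [0,2])
  i=1: ✗ (no rhs in [1,3])
  i=2: ✗ (no rhs in [2,4])
  i=3: ✗ (no rhs in [3,5])
  i=4: ✗ (no rhs in [4,6])
  i=5: ✗ (no rhs in [5,7])
  i=6: ✗ (no rhs in [6,8])
  i=7: ✗ (no rhs in [7,9])

none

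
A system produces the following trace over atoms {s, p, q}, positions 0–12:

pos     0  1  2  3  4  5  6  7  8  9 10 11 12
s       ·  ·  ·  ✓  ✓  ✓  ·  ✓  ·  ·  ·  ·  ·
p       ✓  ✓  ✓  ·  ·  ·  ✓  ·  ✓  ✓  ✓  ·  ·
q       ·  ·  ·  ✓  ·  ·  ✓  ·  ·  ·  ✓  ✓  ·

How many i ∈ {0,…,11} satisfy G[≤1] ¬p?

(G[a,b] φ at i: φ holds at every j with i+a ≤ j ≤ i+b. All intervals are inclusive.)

Evaluate at each i in [0,11]:
  i=0: ✗ (fails at j=0)
  i=1: ✗ (fails at j=1)
  i=2: ✗ (fails at j=2)
  i=3: ✓ (all of [3,4])
  i=4: ✓ (all of [4,5])
  i=5: ✗ (fails at j=6)
  i=6: ✗ (fails at j=6)
  i=7: ✗ (fails at j=8)
  i=8: ✗ (fails at j=8)
  i=9: ✗ (fails at j=9)
  i=10: ✗ (fails at j=10)
  i=11: ✓ (all of [11,12])
Positions where it holds: {3, 4, 11} → 3.

3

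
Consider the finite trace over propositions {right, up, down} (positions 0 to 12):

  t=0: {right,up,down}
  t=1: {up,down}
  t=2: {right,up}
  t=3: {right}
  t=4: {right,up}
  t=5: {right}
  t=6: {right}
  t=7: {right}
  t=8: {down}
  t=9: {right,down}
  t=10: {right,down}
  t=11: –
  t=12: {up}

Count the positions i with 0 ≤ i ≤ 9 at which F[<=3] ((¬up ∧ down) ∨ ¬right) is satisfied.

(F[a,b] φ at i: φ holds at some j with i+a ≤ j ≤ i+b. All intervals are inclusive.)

7

Evaluate at each i in [0,9]:
  i=0: ✓ (witness j=1)
  i=1: ✓ (witness j=1)
  i=2: ✗ (none in [2,5])
  i=3: ✗ (none in [3,6])
  i=4: ✗ (none in [4,7])
  i=5: ✓ (witness j=8)
  i=6: ✓ (witness j=8)
  i=7: ✓ (witness j=8)
  i=8: ✓ (witness j=8)
  i=9: ✓ (witness j=9)
Positions where it holds: {0, 1, 5, 6, 7, 8, 9} → 7.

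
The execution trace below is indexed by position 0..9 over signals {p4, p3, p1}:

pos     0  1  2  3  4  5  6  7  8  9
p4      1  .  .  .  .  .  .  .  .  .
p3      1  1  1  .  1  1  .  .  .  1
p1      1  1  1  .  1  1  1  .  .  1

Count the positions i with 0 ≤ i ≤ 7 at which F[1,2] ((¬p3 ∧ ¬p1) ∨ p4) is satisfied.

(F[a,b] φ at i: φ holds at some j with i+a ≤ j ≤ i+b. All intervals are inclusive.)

5

Evaluate at each i in [0,7]:
  i=0: ✗ (none in [1,2])
  i=1: ✓ (witness j=3)
  i=2: ✓ (witness j=3)
  i=3: ✗ (none in [4,5])
  i=4: ✗ (none in [5,6])
  i=5: ✓ (witness j=7)
  i=6: ✓ (witness j=7)
  i=7: ✓ (witness j=8)
Positions where it holds: {1, 2, 5, 6, 7} → 5.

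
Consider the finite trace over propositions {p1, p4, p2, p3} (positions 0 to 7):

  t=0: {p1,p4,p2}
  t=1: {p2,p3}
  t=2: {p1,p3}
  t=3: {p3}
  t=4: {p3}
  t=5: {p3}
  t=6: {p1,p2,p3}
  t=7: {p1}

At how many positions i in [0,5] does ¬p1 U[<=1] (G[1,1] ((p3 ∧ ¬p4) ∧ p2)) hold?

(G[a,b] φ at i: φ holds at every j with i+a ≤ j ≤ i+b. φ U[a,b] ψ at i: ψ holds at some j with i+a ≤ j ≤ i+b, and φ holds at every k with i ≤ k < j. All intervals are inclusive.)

3

Evaluate at each i in [0,5]:
  i=0: ✓ (rhs at j=0)
  i=1: ✗ (no rhs in [1,2])
  i=2: ✗ (no rhs in [2,3])
  i=3: ✗ (no rhs in [3,4])
  i=4: ✓ (rhs at j=5; lhs holds on [4,4])
  i=5: ✓ (rhs at j=5)
Positions where it holds: {0, 4, 5} → 3.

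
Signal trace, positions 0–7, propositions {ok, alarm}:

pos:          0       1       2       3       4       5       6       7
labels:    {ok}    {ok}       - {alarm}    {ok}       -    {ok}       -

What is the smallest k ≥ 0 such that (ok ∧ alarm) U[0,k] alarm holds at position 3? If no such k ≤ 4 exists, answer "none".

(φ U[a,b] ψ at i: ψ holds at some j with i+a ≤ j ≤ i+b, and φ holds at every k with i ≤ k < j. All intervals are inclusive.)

Need earliest j ≥ 3 with alarm, and (ok ∧ alarm) at every k in [3,j-1].
  j=3: rhs holds (empty prefix). k = 0.

0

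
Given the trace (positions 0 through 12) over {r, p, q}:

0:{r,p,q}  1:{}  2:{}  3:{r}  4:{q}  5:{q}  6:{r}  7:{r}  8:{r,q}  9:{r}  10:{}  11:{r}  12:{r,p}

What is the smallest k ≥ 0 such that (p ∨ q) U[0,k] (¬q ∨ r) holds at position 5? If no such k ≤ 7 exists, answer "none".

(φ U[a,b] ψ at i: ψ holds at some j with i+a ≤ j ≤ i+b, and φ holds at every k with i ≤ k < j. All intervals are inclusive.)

Need earliest j ≥ 5 with (¬q ∨ r), and (p ∨ q) at every k in [5,j-1].
  j=5: rhs fails.
  j=6: rhs holds; lhs holds on [5,5]. k = 1.

1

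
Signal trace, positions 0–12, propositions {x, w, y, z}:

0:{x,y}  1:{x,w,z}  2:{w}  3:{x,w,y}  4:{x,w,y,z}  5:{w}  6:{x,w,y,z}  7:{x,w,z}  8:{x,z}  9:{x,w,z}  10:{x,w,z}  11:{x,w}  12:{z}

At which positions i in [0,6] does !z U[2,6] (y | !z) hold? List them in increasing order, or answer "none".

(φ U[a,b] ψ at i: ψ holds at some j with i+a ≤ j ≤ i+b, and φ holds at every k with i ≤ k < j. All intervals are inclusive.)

2

Evaluate at each i in [0,6]:
  i=0: ✗ (lhs fails at k=1 before rhs at j=2)
  i=1: ✗ (lhs fails at k=1 before rhs at j=3)
  i=2: ✓ (rhs at j=4; lhs holds on [2,3])
  i=3: ✗ (lhs fails at k=4 before rhs at j=5)
  i=4: ✗ (lhs fails at k=4 before rhs at j=6)
  i=5: ✗ (lhs fails at k=6 before rhs at j=11)
  i=6: ✗ (lhs fails at k=6 before rhs at j=11)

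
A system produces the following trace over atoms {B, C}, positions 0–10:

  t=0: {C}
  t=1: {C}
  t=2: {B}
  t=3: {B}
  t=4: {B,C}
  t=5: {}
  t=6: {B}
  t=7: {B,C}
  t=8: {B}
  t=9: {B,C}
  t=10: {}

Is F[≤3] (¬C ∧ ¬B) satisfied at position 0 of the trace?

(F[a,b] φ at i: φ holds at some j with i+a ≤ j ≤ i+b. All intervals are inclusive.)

Check (¬C ∧ ¬B) at each j in [0,3]:
  j=0: false
  j=1: false
  j=2: false
  j=3: false
No position in the window satisfies it → formula fails.

Does not hold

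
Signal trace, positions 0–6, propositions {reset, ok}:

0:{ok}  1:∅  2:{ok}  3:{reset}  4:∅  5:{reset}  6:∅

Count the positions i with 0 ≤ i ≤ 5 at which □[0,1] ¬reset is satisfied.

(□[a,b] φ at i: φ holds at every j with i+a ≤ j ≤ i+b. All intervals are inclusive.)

2

Evaluate at each i in [0,5]:
  i=0: ✓ (all of [0,1])
  i=1: ✓ (all of [1,2])
  i=2: ✗ (fails at j=3)
  i=3: ✗ (fails at j=3)
  i=4: ✗ (fails at j=5)
  i=5: ✗ (fails at j=5)
Positions where it holds: {0, 1} → 2.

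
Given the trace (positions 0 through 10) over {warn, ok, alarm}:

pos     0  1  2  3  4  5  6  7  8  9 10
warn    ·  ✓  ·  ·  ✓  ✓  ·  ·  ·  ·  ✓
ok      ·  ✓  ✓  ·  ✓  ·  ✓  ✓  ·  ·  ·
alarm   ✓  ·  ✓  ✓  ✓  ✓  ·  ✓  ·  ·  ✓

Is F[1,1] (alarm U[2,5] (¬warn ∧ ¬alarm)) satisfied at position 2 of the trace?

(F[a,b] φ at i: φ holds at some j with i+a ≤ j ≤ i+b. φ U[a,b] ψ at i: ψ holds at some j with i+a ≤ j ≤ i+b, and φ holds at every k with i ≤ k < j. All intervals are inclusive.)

Check (alarm U[2,5] (¬warn ∧ ¬alarm)) at each j in [3,3]:
  j=3: holds
Found at j=3 → formula holds.

Holds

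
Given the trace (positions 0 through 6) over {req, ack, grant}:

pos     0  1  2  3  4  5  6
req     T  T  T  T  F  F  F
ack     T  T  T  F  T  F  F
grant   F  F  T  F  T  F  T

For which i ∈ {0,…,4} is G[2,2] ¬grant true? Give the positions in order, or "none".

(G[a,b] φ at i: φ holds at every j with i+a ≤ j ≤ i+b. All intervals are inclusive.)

1, 3

Evaluate at each i in [0,4]:
  i=0: ✗ (fails at j=2)
  i=1: ✓ (all of [3,3])
  i=2: ✗ (fails at j=4)
  i=3: ✓ (all of [5,5])
  i=4: ✗ (fails at j=6)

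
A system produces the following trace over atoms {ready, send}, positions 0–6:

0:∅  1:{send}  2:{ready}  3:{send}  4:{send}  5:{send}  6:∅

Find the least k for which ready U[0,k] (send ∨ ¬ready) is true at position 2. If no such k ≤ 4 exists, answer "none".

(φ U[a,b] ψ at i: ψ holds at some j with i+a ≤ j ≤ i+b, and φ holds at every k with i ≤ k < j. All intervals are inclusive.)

Need earliest j ≥ 2 with (send ∨ ¬ready), and ready at every k in [2,j-1].
  j=2: rhs fails.
  j=3: rhs holds; lhs holds on [2,2]. k = 1.

1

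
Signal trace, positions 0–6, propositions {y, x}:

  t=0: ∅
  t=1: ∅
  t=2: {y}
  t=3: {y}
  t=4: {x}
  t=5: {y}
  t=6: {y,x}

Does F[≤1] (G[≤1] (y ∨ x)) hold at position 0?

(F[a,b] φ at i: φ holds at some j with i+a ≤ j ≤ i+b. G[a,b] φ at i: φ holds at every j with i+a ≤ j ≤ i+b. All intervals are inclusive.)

Does not hold

Check G[≤1] (y ∨ x) at each j in [0,1]:
  j=0: fails at 0
  j=1: fails at 1
No position in the window satisfies it → formula fails.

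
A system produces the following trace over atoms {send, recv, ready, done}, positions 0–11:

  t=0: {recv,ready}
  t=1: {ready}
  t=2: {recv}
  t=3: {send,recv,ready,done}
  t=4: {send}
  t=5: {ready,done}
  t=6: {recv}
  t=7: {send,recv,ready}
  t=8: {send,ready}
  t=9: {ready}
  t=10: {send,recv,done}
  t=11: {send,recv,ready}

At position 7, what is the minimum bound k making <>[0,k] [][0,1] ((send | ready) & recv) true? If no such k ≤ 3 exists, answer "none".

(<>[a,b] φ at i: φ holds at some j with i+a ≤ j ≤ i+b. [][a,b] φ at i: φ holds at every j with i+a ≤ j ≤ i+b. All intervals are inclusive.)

Scan j = 7,8,… for [][0,1] ((send | ready) & recv):
  j=7: fails
  j=8: fails
  j=9: fails
  j=10: holds
First hit at j=10, so smallest k = 10-7 = 3.

3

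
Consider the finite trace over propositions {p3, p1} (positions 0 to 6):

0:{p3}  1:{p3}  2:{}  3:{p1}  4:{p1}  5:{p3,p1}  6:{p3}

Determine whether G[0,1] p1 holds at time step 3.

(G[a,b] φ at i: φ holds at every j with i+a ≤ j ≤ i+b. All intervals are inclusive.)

Check p1 at every j in [3,4]:
  j=3: true
  j=4: true
All positions satisfy it → formula holds.

Holds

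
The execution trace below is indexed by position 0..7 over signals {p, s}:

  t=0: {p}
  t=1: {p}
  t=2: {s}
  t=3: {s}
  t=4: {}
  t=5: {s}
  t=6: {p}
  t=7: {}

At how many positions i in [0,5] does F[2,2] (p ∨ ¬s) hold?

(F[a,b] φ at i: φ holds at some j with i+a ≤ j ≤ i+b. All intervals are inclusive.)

Evaluate at each i in [0,5]:
  i=0: ✗ (none in [2,2])
  i=1: ✗ (none in [3,3])
  i=2: ✓ (witness j=4)
  i=3: ✗ (none in [5,5])
  i=4: ✓ (witness j=6)
  i=5: ✓ (witness j=7)
Positions where it holds: {2, 4, 5} → 3.

3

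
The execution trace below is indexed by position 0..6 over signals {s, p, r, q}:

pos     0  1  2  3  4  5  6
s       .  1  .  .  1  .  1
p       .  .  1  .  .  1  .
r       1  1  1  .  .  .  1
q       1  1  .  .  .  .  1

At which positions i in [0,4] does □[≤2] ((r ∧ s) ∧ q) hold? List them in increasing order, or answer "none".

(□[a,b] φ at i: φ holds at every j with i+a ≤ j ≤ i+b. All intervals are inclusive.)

Evaluate at each i in [0,4]:
  i=0: ✗ (fails at j=0)
  i=1: ✗ (fails at j=2)
  i=2: ✗ (fails at j=2)
  i=3: ✗ (fails at j=3)
  i=4: ✗ (fails at j=4)

none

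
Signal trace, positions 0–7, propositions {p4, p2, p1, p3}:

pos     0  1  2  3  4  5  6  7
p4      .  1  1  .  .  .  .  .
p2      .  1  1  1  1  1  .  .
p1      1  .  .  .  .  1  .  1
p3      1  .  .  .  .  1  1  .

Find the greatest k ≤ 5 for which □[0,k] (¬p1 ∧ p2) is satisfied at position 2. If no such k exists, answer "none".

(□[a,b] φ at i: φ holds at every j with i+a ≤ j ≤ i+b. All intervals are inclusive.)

2

(¬p1 ∧ p2) must hold from j=2 onward; find where it first fails.
  j=2: holds
  j=3: holds
  j=4: holds
  j=5: fails
Holds on [2,4], so largest k = 2.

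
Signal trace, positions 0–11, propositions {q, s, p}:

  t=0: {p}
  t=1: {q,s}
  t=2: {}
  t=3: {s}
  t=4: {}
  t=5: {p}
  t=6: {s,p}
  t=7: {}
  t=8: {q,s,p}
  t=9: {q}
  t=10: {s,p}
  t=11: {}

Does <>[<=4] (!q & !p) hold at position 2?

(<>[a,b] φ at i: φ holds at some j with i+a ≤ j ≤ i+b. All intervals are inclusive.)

Holds

Check (!q & !p) at each j in [2,6]:
  j=2: true
  j=3: true
  j=4: true
  j=5: false
  j=6: false
Found at j=2 → formula holds.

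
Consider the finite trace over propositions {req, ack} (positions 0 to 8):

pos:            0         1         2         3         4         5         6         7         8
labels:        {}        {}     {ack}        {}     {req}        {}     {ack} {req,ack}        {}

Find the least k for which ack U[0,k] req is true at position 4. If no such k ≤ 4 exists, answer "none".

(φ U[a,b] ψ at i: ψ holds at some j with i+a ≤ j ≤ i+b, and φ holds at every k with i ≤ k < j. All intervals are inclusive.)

Need earliest j ≥ 4 with req, and ack at every k in [4,j-1].
  j=4: rhs holds (empty prefix). k = 0.

0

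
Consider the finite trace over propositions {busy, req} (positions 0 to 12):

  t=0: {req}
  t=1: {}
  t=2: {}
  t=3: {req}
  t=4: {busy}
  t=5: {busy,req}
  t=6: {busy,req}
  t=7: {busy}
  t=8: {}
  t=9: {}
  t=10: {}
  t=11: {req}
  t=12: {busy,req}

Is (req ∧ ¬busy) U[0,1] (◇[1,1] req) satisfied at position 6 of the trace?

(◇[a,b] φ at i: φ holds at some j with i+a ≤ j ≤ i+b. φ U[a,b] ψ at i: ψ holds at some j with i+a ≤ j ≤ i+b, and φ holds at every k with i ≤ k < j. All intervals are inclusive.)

Need some j in [6,7] with ◇[1,1] req, and (req ∧ ¬busy) at every k in [6,j-1].
  j=6: ◇[1,1] req — fails (none in [7,7]).
  j=7: ◇[1,1] req — fails (none in [8,8]).
No j in the window works → until fails.

No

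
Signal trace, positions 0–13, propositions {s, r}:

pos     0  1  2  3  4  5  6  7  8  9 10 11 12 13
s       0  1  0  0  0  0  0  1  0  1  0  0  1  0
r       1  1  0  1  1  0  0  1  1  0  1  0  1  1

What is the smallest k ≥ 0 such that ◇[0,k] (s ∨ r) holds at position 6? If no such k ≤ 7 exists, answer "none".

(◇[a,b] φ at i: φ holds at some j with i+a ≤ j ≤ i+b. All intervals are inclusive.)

1

Scan j = 6,7,… for (s ∨ r):
  j=6: fails
  j=7: holds
First hit at j=7, so smallest k = 7-6 = 1.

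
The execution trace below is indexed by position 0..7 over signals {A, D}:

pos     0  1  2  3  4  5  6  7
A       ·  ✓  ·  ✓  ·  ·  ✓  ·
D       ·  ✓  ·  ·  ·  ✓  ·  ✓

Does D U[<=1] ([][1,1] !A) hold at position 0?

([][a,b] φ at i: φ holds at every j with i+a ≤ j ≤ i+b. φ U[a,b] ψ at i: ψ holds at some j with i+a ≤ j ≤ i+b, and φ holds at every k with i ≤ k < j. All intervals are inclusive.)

Need some j in [0,1] with [][1,1] !A, and D at every k in [0,j-1].
  j=0: [][1,1] !A — fails at 1.
  j=1: [][1,1] !A holds, but D fails at k=0 → not this j.
No j in the window works → until fails.

Does not hold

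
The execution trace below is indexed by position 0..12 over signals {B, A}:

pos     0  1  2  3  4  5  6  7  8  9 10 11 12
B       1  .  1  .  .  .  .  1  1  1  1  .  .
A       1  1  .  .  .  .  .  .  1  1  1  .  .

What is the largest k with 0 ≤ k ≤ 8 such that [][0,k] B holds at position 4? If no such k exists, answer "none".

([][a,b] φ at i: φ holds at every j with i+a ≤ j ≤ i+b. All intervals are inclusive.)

none

B must hold from j=4 onward; find where it first fails.
  j=4: fails → no k works.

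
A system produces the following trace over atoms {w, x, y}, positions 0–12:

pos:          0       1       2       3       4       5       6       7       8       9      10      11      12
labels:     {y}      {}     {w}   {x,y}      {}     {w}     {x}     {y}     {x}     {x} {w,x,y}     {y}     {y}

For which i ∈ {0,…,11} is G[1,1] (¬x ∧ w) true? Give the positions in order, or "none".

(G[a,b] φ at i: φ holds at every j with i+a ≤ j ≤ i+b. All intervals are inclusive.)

Evaluate at each i in [0,11]:
  i=0: ✗ (fails at j=1)
  i=1: ✓ (all of [2,2])
  i=2: ✗ (fails at j=3)
  i=3: ✗ (fails at j=4)
  i=4: ✓ (all of [5,5])
  i=5: ✗ (fails at j=6)
  i=6: ✗ (fails at j=7)
  i=7: ✗ (fails at j=8)
  i=8: ✗ (fails at j=9)
  i=9: ✗ (fails at j=10)
  i=10: ✗ (fails at j=11)
  i=11: ✗ (fails at j=12)

1, 4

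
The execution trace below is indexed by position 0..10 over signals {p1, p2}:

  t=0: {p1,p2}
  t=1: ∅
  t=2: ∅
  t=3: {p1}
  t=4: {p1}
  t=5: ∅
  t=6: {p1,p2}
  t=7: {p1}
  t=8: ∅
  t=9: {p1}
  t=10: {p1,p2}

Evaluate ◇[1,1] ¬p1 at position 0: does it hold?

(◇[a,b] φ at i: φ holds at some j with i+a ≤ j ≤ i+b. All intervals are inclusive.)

Yes

Check ¬p1 at each j in [1,1]:
  j=1: true
Found at j=1 → formula holds.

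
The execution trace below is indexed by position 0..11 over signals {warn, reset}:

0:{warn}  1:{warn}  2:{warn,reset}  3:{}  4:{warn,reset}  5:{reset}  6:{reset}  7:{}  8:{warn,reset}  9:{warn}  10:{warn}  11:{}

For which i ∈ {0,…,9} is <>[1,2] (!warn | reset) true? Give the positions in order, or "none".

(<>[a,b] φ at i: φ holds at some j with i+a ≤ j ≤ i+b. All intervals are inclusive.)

0, 1, 2, 3, 4, 5, 6, 7, 9

Evaluate at each i in [0,9]:
  i=0: ✓ (witness j=2)
  i=1: ✓ (witness j=2)
  i=2: ✓ (witness j=3)
  i=3: ✓ (witness j=4)
  i=4: ✓ (witness j=5)
  i=5: ✓ (witness j=6)
  i=6: ✓ (witness j=7)
  i=7: ✓ (witness j=8)
  i=8: ✗ (none in [9,10])
  i=9: ✓ (witness j=11)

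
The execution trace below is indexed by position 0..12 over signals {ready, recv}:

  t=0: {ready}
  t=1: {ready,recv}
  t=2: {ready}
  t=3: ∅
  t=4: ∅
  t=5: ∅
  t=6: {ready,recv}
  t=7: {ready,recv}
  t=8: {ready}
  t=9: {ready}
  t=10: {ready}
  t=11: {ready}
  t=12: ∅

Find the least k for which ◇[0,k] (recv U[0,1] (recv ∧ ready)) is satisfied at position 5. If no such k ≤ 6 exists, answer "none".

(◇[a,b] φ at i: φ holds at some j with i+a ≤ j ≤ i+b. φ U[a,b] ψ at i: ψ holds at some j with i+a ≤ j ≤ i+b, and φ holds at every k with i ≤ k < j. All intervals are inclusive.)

Scan j = 5,6,… for (recv U[0,1] (recv ∧ ready)):
  j=5: fails
  j=6: holds
First hit at j=6, so smallest k = 6-5 = 1.

1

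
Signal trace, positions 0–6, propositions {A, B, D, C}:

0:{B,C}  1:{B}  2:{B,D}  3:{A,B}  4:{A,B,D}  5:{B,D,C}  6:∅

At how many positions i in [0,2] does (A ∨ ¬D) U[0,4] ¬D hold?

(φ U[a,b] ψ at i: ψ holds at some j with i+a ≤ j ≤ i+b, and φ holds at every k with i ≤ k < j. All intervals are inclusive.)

Evaluate at each i in [0,2]:
  i=0: ✓ (rhs at j=0)
  i=1: ✓ (rhs at j=1)
  i=2: ✗ (lhs fails at k=2 before rhs at j=3)
Positions where it holds: {0, 1} → 2.

2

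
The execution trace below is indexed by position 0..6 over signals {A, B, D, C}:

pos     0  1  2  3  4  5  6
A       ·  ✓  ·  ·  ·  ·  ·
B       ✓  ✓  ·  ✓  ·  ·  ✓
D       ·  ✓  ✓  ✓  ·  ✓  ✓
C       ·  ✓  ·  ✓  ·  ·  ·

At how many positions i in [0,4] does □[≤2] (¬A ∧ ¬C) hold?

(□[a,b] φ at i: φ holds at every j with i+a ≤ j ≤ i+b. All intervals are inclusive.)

Evaluate at each i in [0,4]:
  i=0: ✗ (fails at j=1)
  i=1: ✗ (fails at j=1)
  i=2: ✗ (fails at j=3)
  i=3: ✗ (fails at j=3)
  i=4: ✓ (all of [4,6])
Positions where it holds: {4} → 1.

1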